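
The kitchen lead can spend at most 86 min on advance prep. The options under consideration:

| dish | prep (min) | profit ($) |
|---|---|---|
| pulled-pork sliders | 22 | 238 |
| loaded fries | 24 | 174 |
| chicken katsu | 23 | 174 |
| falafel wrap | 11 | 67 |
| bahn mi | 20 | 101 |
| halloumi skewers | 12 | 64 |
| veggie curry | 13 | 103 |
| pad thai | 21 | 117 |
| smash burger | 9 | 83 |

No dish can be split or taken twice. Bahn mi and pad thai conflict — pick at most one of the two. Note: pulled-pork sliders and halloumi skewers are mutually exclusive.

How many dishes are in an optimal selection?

Optimal total is 689.
pulled-pork sliders + loaded fries + chicken katsu + veggie curry hits 689 at 82 min.
Every optimal selection uses 4 dishes.

4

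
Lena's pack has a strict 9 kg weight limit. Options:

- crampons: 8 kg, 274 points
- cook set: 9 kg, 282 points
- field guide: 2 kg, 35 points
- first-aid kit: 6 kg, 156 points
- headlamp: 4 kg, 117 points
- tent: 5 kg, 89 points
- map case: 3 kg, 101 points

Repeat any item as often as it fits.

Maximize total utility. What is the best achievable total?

303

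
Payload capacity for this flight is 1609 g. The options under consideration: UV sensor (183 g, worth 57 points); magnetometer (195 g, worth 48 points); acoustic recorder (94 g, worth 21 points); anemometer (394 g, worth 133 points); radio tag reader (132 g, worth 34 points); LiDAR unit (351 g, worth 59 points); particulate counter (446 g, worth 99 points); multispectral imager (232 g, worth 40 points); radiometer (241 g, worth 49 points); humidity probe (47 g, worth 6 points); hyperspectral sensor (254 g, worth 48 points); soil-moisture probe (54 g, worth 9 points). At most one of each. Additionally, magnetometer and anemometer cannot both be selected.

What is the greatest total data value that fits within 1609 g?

Best packing: UV sensor + acoustic recorder + anemometer + radio tag reader + particulate counter + radiometer + humidity probe + soil-moisture probe — 1591 g, 408 total.
An exhaustive check of the 4096 subsets confirms 408.

408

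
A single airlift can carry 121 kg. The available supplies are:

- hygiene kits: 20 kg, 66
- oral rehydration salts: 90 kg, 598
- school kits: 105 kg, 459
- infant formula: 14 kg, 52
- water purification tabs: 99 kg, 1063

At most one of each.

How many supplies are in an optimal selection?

2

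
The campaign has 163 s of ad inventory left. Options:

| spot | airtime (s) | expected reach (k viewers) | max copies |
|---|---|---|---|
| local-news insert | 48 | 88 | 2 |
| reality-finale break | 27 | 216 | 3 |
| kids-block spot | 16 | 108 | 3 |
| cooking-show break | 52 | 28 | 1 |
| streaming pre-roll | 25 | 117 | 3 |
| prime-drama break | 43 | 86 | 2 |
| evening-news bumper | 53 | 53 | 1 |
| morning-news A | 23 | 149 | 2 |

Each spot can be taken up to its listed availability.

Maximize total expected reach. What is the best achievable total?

1162

The ratio heuristic lands on 3×reality-finale break + 3×kids-block spot + morning-news A (1121) but leaves 11 s idle.
The 16 s tied up in kids-block spot is better spent on morning-news A — total rises to 1162 (159 s).
Every other selection either busts 163 s or exceeds an availability limit or fails to beat 1162.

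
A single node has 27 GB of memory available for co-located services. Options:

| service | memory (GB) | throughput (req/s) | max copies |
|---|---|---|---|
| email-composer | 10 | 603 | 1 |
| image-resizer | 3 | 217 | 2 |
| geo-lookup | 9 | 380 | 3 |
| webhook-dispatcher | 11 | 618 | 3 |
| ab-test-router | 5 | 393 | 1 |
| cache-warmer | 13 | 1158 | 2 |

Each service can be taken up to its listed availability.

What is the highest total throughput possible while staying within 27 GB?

2316

Density check — cache-warmer 89.08, ab-test-router 78.60, image-resizer 72.33 are the best per GB.
The ratio ordering already packs tightly: 2×cache-warmer, 26 GB, 2316.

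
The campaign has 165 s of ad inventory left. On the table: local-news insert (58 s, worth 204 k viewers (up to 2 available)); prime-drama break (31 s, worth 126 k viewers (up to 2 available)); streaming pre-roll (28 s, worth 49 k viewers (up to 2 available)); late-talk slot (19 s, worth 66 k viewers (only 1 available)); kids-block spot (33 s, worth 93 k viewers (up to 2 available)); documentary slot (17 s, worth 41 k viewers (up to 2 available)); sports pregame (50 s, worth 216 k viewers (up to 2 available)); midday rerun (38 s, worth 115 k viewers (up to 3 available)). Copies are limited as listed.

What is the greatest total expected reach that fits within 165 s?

Ranking by ratio (expected reach/s): sports pregame 4.32, prime-drama break 4.06, local-news insert 3.52.
Best packing: 2×prime-drama break + 2×sports pregame — 162 s, 684 total.
Every other selection either busts 165 s or exceeds an availability limit or fails to beat 684.

684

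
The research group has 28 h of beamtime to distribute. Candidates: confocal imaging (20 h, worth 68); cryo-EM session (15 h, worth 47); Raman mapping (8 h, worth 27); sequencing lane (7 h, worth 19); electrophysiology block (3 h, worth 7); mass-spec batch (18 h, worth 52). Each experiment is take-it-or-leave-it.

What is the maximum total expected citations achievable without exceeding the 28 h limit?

95

By expected citations per h: confocal imaging 3.40, Raman mapping 3.38, cryo-EM session 3.13, mass-spec batch 2.89 lead.
Best packing: confocal imaging + Raman mapping — 28 h, 95 total.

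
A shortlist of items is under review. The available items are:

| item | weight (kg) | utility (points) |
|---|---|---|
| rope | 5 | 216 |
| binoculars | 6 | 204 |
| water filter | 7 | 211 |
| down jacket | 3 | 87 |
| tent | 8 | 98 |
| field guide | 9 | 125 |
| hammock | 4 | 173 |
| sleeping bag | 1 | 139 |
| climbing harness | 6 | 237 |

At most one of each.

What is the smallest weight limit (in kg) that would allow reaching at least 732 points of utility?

Minimise kg subject to total utility ≥ 732.
rope + binoculars + hammock + sleeping bag reaches 732 using 16 kg.
Below 16 kg the best achievable stays under 732.

16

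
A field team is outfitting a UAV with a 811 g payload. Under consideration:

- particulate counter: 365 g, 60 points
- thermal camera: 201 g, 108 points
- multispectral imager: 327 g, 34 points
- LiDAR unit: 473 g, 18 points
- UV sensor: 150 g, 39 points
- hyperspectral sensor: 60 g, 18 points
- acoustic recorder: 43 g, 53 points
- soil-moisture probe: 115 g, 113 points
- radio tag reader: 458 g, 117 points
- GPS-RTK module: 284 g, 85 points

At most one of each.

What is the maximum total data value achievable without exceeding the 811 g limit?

398

Greedy by ratio would take thermal camera + hyperspectral sensor + acoustic recorder + soil-moisture probe + GPS-RTK module: 703 g used, total 377.
The 60 g tied up in hyperspectral sensor is better spent on UV sensor — total rises to 398 (793 g).
No other feasible combination exceeds 398.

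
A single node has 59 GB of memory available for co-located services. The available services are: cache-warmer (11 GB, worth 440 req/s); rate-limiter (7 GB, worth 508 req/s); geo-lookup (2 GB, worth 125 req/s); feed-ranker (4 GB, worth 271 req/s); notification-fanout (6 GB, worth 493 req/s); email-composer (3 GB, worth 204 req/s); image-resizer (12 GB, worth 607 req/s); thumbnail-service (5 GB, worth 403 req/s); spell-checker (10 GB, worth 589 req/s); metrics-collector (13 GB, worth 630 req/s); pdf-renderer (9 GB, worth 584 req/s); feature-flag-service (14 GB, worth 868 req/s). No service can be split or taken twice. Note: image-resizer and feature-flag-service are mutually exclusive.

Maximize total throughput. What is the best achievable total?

3920

Ranking by ratio (throughput/GB): notification-fanout 82.17, thumbnail-service 80.60, rate-limiter 72.57, email-composer 68.00.
Taking the top-ratio services first gives rate-limiter + geo-lookup + feed-ranker + notification-fanout + email-composer + thumbnail-service + pdf-renderer + feature-flag-service for 3456 (50 GB).
Dropping geo-lookup frees 2 GB; slotting in spell-checker (10 GB) lifts the total to 3920 at 58 GB.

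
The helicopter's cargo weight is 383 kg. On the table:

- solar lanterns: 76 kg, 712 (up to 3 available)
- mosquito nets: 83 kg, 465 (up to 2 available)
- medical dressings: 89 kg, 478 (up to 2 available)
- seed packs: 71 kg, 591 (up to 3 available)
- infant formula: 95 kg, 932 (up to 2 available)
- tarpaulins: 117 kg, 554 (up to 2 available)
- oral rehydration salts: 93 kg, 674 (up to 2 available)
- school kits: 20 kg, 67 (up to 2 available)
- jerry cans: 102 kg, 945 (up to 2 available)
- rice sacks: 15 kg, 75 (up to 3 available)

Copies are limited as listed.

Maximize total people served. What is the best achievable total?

Filling by ratio: 2×solar lanterns + 2×infant formula + 2×rice sacks for 3438, with 11 kg left unused.
Dropping solar lanterns and rice sacks frees 91 kg; slotting in jerry cans (102 kg) lifts the total to 3596 at 383 kg.
Every other selection either busts 383 kg or exceeds an availability limit or fails to beat 3596.

3596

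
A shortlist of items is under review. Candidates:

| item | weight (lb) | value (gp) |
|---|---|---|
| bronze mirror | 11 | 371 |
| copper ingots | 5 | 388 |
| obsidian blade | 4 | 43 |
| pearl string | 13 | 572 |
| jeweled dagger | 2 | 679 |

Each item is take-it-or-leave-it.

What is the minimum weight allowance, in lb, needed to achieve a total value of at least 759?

7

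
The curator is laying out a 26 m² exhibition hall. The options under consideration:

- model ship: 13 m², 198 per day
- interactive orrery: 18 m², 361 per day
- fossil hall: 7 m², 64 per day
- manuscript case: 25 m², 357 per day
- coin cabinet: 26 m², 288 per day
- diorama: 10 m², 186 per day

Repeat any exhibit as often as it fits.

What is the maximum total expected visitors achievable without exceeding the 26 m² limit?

Interactive orrery + fossil hall uses 25 of the 26 m² and totals 425.
That's the maximum — no swap from here does better than 425.

425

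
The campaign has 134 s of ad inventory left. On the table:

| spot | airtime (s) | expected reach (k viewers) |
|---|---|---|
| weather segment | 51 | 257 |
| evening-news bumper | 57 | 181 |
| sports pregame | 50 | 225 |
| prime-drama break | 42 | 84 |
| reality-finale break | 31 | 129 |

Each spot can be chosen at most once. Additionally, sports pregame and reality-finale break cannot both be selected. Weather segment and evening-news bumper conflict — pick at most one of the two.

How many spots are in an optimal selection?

2

The maximum expected reach within 134 s is 482.
One optimal bundle: weather segment + sports pregame (101 s).
Any selection reaching 482 contains exactly 2 spots.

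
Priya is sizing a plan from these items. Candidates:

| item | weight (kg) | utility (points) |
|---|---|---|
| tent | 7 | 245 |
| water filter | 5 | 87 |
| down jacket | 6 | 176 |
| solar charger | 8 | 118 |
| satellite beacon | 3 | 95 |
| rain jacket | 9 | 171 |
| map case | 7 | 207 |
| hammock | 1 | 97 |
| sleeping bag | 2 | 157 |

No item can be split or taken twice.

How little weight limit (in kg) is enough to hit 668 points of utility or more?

16

Need the lightest bundle worth ≥ 668.
tent + down jacket + hammock + sleeping bag: 675 utility at 16 kg.
Below 16 kg the best achievable stays under 668.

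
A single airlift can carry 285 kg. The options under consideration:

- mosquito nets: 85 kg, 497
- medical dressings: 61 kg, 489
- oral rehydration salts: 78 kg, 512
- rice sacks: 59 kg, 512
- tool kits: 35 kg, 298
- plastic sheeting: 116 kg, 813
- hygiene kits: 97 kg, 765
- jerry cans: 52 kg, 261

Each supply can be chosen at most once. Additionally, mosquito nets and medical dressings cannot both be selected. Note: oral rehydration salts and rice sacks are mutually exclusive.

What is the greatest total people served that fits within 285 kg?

By people served per kg: rice sacks 8.68, tool kits 8.51, medical dressings 8.02, hygiene kits 7.89 lead.
Taking the top-ratio supplies first gives medical dressings + rice sacks + tool kits + hygiene kits for 2064 (252 kg).
Dropping hygiene kits frees 97 kg; slotting in plastic sheeting (116 kg) lifts the total to 2112 at 271 kg.
An exhaustive check of the 256 subsets confirms 2112.

2112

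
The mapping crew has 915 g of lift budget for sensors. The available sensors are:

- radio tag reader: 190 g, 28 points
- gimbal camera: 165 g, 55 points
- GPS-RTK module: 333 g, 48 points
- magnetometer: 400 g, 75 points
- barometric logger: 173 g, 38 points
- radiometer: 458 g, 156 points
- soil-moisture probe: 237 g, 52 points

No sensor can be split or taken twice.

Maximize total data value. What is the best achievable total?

263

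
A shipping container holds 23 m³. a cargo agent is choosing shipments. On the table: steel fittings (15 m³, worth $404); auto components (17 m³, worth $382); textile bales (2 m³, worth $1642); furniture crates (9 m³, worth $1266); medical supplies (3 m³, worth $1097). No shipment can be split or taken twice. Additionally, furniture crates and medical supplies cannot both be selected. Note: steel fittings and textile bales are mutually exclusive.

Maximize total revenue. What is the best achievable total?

3121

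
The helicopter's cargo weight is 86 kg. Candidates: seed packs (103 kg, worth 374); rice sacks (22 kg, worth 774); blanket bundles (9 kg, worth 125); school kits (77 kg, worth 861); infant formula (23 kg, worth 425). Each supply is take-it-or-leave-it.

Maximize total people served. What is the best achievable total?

The ratio ordering already packs tightly: rice sacks + blanket bundles + infant formula, 54 kg, 1324.

1324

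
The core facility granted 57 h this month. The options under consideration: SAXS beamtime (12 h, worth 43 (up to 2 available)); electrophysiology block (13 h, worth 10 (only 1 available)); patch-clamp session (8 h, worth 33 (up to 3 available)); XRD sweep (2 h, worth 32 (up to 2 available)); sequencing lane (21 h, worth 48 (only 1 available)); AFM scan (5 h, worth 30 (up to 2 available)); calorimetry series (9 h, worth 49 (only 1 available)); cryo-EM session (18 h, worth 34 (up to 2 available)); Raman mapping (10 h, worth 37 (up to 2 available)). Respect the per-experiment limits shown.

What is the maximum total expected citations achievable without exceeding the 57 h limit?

3×patch-clamp session + 2×XRD sweep + 2×AFM scan + calorimetry series + Raman mapping uses 57 of the 57 h and totals 309.

309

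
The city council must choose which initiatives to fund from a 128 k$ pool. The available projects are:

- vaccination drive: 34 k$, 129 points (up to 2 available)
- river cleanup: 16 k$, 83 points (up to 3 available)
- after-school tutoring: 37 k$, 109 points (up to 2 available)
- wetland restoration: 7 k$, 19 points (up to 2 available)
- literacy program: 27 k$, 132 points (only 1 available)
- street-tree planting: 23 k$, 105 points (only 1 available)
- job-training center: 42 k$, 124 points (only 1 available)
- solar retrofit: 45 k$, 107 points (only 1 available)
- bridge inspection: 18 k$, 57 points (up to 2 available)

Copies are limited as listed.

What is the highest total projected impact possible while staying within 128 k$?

567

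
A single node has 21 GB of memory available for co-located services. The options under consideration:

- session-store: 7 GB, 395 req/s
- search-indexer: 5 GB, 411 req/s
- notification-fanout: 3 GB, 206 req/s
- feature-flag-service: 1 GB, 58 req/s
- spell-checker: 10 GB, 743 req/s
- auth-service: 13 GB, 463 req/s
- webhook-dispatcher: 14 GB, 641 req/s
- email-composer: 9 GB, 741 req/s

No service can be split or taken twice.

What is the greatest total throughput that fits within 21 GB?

Filling by ratio: search-indexer + notification-fanout + feature-flag-service + email-composer for 1416, with 3 GB left unused.
The 4 GB tied up in notification-fanout and feature-flag-service is better spent on session-store — total rises to 1547 (21 GB).
Runner-up feature-flag-service + spell-checker + email-composer tops out at 1542.

1547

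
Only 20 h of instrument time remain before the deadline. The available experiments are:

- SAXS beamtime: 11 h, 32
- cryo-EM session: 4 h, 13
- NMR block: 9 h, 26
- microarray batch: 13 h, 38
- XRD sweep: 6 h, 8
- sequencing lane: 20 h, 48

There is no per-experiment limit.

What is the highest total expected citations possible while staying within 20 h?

65

Best packing: 5×cryo-EM session — 20 h, 65 total.
No other feasible combination exceeds 65.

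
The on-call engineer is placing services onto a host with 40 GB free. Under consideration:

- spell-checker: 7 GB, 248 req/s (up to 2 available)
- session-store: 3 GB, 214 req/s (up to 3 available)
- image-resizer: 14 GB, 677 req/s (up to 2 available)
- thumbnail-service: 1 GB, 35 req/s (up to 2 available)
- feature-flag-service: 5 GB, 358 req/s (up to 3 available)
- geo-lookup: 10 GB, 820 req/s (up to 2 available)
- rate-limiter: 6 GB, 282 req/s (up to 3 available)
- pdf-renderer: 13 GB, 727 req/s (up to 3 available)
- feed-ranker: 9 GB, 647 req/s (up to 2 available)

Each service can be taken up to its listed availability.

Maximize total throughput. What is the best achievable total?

Greedy by ratio would take 2×thumbnail-service + 2×geo-lookup + 2×feed-ranker: 40 GB used, total 3004.
The 11 GB tied up in 2×thumbnail-service and feed-ranker is better spent on 2×session-store + feature-flag-service — total rises to 3073 (40 GB).
Every other selection either busts 40 GB or exceeds an availability limit or fails to beat 3073.

3073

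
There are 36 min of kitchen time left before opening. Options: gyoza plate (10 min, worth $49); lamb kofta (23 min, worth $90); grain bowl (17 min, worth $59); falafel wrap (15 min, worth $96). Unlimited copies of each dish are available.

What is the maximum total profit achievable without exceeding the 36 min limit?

A density-first pass picks 2×falafel wrap — 192 at 30 min.
Replace falafel wrap with 2×gyoza plate: the trade gains 2 net, giving 194 at 35 min.
The spare 1 min is too small for any remaining dish, and no exchange beats 194.

194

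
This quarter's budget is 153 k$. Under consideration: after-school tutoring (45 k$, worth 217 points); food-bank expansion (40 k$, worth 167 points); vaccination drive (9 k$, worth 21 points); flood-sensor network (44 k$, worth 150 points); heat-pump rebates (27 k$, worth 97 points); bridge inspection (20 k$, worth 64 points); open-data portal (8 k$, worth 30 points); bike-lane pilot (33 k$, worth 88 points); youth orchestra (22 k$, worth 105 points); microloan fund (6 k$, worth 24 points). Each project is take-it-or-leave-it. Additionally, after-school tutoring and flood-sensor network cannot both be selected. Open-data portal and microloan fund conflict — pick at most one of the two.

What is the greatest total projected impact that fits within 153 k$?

637

Density check — after-school tutoring 4.82, youth orchestra 4.77, food-bank expansion 4.17 are the best per k$.
Taking after-school tutoring + food-bank expansion + vaccination drive + heat-pump rebates + open-data portal + youth orchestra: 151 k$ used, 637 in projected impact.
Next best is after-school tutoring + food-bank expansion + vaccination drive + heat-pump rebates + youth orchestra + microloan fund at 631 (149 k$) — short by 6.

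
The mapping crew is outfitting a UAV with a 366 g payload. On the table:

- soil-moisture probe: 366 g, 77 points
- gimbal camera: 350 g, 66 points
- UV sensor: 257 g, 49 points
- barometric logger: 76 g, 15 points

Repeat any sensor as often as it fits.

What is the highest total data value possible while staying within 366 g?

77

Taking soil-moisture probe: 366 g used, 77 in data value.
Every other selection either busts 366 g or fails to beat 77.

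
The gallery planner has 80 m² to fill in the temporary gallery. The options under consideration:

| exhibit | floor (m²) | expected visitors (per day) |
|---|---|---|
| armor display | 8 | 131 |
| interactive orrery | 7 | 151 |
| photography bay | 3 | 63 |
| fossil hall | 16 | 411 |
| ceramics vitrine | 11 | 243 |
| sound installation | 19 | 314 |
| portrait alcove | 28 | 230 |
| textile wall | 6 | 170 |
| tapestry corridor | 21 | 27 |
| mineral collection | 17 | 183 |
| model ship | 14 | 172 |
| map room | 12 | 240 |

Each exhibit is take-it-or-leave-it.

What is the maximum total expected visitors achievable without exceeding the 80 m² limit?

1660

Ranking by ratio (expected visitors/m²): textile wall 28.33, fossil hall 25.69, ceramics vitrine 22.09.
Filling by ratio: interactive orrery + photography bay + fossil hall + ceramics vitrine + sound installation + textile wall + map room for 1592, with 6 m² left unused.
Replace photography bay with armor display: the trade gains 68 net, giving 1660 at 79 m².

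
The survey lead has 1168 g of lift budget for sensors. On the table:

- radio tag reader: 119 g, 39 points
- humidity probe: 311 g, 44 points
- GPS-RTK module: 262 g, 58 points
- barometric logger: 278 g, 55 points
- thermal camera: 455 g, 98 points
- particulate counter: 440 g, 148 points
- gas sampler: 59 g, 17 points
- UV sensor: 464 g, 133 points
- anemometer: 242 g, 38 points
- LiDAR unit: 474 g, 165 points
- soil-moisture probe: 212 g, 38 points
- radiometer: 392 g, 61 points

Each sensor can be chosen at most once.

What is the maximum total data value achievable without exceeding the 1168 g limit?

Ranking by ratio (data value/g): LiDAR unit 0.35, particulate counter 0.34, radio tag reader 0.33, gas sampler 0.29.
Taking radio tag reader + particulate counter + gas sampler + LiDAR unit: 1092 g used, 369 in data value.
The closest alternative, radio tag reader + gas sampler + UV sensor + LiDAR unit, reaches only 354.

369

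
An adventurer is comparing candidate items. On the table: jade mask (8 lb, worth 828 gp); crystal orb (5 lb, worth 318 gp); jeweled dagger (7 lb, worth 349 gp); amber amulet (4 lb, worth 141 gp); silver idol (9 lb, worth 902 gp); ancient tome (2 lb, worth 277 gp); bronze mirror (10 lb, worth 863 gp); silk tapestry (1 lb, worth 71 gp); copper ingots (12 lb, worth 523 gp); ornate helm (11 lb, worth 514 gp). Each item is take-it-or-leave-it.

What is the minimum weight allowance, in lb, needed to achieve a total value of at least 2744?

29

Minimise lb subject to total value ≥ 2744.
Taking jade mask + silver idol + ancient tome + bronze mirror gives 2870 (≥ 2744) for 29 lb.
Below 29 lb the best achievable stays under 2744.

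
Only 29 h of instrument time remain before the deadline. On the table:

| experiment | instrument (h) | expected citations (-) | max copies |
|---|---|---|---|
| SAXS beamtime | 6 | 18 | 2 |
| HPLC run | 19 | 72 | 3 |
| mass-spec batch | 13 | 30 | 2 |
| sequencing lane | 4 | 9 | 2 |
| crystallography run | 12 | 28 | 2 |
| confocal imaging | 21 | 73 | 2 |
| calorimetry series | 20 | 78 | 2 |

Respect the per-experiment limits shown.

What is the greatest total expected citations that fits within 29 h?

By expected citations per h: calorimetry series 3.90, HPLC run 3.79, confocal imaging 3.48, SAXS beamtime 3.00 lead.
Greedy by ratio would take SAXS beamtime + calorimetry series: 26 h used, total 96.
Replace calorimetry series with HPLC run + sequencing lane: the trade gains 3 net, giving 99 at 29 h.
Nothing else within 29 h beats 99.

99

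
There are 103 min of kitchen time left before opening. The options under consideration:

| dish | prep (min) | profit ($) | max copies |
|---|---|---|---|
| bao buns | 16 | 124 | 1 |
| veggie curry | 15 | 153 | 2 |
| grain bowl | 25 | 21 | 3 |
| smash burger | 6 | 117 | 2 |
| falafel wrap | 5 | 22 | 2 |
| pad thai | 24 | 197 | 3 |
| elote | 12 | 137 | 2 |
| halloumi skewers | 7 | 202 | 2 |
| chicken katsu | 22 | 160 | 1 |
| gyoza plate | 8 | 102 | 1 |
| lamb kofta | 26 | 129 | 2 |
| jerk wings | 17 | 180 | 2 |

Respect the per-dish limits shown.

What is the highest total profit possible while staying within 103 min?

1441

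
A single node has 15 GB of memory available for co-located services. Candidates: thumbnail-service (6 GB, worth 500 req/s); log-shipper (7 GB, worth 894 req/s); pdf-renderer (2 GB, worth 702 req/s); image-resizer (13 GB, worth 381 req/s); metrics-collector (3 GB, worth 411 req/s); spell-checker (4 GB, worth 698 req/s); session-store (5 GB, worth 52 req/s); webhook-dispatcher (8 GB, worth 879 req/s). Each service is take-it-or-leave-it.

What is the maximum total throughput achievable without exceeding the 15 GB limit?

Thumbnail-service + pdf-renderer + metrics-collector + spell-checker uses 15 of the 15 GB and totals 2311.
Runner-up log-shipper + pdf-renderer + spell-checker tops out at 2294.

2311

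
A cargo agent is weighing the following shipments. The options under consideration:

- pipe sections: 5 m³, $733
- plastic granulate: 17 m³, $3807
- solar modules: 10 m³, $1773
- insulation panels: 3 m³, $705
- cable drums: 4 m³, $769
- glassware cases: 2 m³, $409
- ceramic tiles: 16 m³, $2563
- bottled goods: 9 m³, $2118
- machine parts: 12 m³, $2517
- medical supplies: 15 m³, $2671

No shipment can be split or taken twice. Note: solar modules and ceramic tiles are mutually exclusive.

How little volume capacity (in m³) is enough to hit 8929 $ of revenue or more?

41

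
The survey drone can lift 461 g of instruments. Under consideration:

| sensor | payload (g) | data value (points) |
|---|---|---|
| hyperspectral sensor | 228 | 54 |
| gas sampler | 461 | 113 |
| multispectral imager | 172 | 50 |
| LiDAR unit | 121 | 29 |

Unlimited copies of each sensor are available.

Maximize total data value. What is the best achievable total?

Greedy by ratio would take 2×multispectral imager: 344 g used, total 100.
The 344 g tied up in 2×multispectral imager is better spent on gas sampler — total rises to 113 (461 g).
No other feasible combination exceeds 113.

113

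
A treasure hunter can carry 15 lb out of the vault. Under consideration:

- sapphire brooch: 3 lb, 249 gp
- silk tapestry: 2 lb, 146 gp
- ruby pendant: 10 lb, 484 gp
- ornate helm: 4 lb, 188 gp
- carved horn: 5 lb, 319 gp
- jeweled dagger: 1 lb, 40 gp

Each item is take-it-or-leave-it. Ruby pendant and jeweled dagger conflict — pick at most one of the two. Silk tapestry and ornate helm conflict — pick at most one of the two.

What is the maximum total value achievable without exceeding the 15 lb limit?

879

Sapphire brooch + silk tapestry + ruby pendant uses 15 of the 15 lb and totals 879.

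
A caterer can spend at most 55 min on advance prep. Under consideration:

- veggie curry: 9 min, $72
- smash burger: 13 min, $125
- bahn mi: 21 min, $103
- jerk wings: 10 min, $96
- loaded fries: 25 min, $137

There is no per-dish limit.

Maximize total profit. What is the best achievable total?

Filling by ratio: 4×smash burger for 500, with 3 min left unused.
Replace 2×smash burger with veggie curry + 2×jerk wings: the trade gains 14 net, giving 514 at 55 min.
Every other selection either busts 55 min or fails to beat 514.

514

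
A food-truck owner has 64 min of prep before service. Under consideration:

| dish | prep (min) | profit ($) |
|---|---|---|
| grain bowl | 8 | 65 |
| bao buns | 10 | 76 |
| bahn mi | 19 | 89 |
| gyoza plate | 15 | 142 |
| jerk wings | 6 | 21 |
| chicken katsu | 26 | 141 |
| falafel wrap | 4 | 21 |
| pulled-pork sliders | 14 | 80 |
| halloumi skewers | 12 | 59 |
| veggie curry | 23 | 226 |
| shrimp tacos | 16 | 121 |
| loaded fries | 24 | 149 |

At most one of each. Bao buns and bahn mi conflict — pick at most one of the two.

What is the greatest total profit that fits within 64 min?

The ratio heuristic lands on grain bowl + bao buns + gyoza plate + falafel wrap + veggie curry (530) but leaves 4 min idle.
The 12 min tied up in grain bowl and falafel wrap is better spent on shrimp tacos — total rises to 565 (64 min).
Next best is grain bowl + gyoza plate + veggie curry + shrimp tacos at 554 (62 min) — short by 11.

565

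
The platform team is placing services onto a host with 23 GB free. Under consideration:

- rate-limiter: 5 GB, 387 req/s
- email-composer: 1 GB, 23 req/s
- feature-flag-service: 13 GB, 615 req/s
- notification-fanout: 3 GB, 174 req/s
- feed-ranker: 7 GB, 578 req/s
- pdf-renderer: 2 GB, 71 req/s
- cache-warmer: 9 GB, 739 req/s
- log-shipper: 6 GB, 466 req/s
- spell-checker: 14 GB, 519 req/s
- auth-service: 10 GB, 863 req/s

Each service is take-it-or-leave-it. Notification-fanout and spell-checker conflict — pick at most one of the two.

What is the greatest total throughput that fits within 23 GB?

Taking feed-ranker + log-shipper + auth-service: 23 GB used, 1907 in throughput.

1907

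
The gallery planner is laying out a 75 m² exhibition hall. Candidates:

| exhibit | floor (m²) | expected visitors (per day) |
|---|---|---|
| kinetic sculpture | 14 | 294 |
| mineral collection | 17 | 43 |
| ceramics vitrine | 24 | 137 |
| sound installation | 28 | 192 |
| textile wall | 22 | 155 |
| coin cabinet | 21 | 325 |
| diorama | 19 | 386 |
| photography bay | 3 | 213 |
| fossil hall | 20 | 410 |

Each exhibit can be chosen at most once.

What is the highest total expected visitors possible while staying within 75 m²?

Filling by ratio: kinetic sculpture + mineral collection + diorama + photography bay + fossil hall for 1346, with 2 m² left unused.
Replace mineral collection and photography bay with coin cabinet: the trade gains 69 net, giving 1415 at 74 m².
Nothing else within 75 m² beats 1415.

1415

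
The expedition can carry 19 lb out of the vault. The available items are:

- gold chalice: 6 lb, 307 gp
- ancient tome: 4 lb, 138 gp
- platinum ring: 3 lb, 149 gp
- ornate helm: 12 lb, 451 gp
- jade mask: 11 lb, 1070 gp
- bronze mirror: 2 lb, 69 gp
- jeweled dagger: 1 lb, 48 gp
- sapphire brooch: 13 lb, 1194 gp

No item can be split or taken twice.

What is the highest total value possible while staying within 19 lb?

1501

Greedy by ratio would take gold chalice + jade mask + jeweled dagger: 18 lb used, total 1425.
The 12 lb tied up in jade mask and jeweled dagger is better spent on sapphire brooch — total rises to 1501 (19 lb).
Runner-up platinum ring + bronze mirror + jeweled dagger + sapphire brooch tops out at 1460.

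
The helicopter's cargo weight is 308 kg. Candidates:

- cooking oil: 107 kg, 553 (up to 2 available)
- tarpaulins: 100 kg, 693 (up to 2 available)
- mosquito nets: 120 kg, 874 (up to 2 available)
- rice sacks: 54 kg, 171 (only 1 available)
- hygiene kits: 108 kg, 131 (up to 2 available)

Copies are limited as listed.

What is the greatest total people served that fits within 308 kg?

Greedy by ratio would take 2×mosquito nets + rice sacks: 294 kg used, total 1919.
Replace 2×mosquito nets and rice sacks with cooking oil + 2×tarpaulins: the trade gains 20 net, giving 1939 at 307 kg.
The spare 1 kg is too small for any remaining supply, and no exchange beats 1939.

1939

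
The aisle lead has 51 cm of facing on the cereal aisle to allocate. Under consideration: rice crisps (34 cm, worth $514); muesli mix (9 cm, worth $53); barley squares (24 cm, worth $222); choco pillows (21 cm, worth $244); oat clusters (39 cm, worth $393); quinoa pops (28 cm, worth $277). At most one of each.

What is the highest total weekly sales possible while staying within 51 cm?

Rice crisps + muesli mix uses 43 of the 51 cm and totals 567.
Runner-up choco pillows + quinoa pops tops out at 521.

567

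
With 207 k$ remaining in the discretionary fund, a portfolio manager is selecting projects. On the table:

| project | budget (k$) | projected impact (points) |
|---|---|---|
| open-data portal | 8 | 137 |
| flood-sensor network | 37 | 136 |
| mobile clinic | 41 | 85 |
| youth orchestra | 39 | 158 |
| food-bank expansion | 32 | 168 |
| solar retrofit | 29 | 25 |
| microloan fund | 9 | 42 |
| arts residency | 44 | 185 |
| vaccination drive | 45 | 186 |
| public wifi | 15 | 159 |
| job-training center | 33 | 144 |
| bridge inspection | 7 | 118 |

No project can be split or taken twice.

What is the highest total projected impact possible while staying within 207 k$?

1153

The ratio heuristic lands on open-data portal + food-bank expansion + microloan fund + arts residency + vaccination drive + public wifi + job-training center + bridge inspection (1139) but leaves 14 k$ idle.
Replace job-training center with youth orchestra: the trade gains 14 net, giving 1153 at 199 k$.
Nothing else within 207 k$ beats 1153.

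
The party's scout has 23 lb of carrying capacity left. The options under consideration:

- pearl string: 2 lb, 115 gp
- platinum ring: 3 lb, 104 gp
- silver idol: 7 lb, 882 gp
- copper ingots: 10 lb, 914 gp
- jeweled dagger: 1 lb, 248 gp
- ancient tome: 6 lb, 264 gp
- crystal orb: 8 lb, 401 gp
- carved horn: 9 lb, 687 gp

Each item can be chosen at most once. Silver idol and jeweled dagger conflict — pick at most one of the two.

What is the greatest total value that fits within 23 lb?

2060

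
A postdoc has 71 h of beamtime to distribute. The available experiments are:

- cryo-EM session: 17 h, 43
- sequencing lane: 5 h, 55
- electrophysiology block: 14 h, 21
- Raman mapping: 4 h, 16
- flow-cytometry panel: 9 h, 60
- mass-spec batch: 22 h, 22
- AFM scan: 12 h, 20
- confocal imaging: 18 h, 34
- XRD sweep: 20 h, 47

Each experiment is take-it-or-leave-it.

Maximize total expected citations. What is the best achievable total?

242

By expected citations per h: sequencing lane 11.00, flow-cytometry panel 6.67, Raman mapping 4.00, cryo-EM session 2.53 lead.
Taking the top-ratio experiments first gives cryo-EM session + sequencing lane + Raman mapping + flow-cytometry panel + AFM scan + XRD sweep for 241 (67 h).
Dropping AFM scan frees 12 h; slotting in electrophysiology block (14 h) lifts the total to 242 at 69 h.
The closest alternative, cryo-EM session + sequencing lane + Raman mapping + flow-cytometry panel + AFM scan + XRD sweep, reaches only 241.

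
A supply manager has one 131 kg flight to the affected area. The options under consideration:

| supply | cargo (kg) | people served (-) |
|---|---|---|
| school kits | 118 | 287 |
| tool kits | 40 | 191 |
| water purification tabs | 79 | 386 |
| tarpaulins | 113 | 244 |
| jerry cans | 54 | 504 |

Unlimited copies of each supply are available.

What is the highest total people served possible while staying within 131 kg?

The ratio ordering already packs tightly: 2×jerry cans, 108 kg, 1008.

1008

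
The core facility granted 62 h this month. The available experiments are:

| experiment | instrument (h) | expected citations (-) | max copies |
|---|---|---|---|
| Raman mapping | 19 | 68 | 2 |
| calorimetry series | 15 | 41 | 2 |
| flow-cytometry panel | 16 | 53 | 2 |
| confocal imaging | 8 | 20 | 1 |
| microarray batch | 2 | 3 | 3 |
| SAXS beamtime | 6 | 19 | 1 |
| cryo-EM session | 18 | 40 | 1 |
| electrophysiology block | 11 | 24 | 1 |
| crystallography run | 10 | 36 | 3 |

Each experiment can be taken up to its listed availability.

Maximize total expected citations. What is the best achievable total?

214

Density check — crystallography run 3.60, Raman mapping 3.58, flow-cytometry panel 3.31 are the best per h.
Taking the top-ratio experiments first gives Raman mapping + 3×microarray batch + SAXS beamtime + 3×crystallography run for 204 (61 h).
Replace Raman mapping and 3×microarray batch and SAXS beamtime with 2×flow-cytometry panel: the trade gains 10 net, giving 214 at 62 h.
Every other selection either busts 62 h or exceeds an availability limit or fails to beat 214.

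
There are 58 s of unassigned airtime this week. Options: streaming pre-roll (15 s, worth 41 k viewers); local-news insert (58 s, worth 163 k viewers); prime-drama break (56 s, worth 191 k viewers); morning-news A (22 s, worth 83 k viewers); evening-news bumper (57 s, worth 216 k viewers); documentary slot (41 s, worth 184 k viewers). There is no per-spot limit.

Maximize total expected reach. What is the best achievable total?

225

By expected reach per s: documentary slot 4.49, evening-news bumper 3.79, morning-news A 3.77 lead.
Best packing: streaming pre-roll + documentary slot — 56 s, 225 total.
Nothing else within 58 s beats 225.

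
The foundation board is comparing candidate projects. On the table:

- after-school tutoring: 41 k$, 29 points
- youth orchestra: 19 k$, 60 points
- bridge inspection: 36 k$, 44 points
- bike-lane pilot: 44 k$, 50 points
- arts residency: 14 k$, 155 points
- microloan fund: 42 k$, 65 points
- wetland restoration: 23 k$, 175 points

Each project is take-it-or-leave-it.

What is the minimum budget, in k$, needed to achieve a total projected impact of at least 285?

37

Look for the lowest-budget combination reaching 285.
arts residency + wetland restoration reaches 330 using 37 k$.
No combination under 37 k$ hits 285.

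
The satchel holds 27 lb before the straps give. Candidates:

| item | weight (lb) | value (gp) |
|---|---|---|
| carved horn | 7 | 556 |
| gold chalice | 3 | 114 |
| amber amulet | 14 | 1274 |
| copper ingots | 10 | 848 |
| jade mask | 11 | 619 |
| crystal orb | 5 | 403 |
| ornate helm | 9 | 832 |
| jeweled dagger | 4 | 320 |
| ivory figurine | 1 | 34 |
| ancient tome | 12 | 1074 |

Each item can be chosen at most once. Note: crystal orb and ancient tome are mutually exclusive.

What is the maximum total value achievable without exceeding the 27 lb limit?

Amber amulet + ornate helm + jeweled dagger uses 27 of the 27 lb and totals 2426.
Next best is amber amulet + ivory figurine + ancient tome at 2382 (27 lb) — short by 44.

2426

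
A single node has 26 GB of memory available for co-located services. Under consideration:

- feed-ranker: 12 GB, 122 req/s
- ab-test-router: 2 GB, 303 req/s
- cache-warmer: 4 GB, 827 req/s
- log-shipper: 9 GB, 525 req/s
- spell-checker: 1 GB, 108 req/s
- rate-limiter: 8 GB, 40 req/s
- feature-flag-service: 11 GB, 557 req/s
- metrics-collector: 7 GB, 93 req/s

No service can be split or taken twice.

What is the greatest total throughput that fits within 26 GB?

2212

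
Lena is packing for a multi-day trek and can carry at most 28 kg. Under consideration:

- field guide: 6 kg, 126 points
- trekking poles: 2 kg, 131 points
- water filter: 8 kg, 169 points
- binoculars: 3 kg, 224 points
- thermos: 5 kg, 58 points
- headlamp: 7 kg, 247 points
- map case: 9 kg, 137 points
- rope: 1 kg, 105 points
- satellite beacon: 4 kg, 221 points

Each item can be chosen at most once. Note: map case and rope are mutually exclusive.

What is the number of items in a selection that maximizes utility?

7

Best achievable utility is 1112.
For example field guide + trekking poles + binoculars + thermos + headlamp + rope + satellite beacon achieves it, using 28 kg.
Any selection reaching 1112 contains exactly 7 items.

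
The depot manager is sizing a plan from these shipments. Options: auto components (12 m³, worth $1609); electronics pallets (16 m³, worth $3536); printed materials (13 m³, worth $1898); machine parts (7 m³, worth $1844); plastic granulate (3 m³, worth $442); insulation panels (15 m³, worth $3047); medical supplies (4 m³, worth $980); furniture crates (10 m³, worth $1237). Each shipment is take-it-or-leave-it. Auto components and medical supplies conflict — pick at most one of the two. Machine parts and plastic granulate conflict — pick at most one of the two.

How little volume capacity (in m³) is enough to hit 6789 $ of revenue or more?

34

Look for the lowest-volume combination reaching 6789.
Taking electronics pallets + plastic granulate + insulation panels gives 7025 (≥ 6789) for 34 m³.
Any bundle with less than 34 m³ falls short of 6789.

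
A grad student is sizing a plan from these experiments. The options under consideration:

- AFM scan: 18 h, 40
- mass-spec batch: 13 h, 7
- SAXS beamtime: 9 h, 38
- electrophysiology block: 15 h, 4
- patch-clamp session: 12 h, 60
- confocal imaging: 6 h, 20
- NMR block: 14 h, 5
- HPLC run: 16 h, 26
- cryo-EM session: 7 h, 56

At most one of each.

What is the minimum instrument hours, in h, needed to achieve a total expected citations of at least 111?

19

Need the lightest bundle worth ≥ 111.
patch-clamp session + cryo-EM session: 116 expected citations at 19 h.
Below 19 h the best achievable stays under 111.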